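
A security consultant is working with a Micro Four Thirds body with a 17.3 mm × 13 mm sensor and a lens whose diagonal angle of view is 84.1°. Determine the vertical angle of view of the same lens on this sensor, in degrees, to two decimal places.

56.90°

Sensor diagonal = √(17.3² + 13²) = √468.2900 ≈ 21.6400 mm.
From the diagonal AOV: f = 21.6400 / (2·tan(42.05°)) = 21.6400 / 1.80397 ≈ 11.9958 mm.
Vertical AOV = 2·arctan(13 / (2 × 11.9958)) = 2·arctan(0.54186) ≈ 56.9028°.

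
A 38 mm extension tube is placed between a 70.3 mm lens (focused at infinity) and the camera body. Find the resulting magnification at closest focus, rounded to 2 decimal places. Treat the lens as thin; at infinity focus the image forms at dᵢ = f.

The tube moves the image plane from f to f + e, so dᵢ = 70.3 + 38 = 108.3 mm. Focus is achieved when 1/f = 1/dₒ + 1/dᵢ, giving dₒ = 1/(1/f − 1/(f+e)).
Magnification m = dᵢ/dₒ = (f+e)·(1/f − 1/(f+e)) = e/f = 38/70.3 ≈ 0.5405.

0.54×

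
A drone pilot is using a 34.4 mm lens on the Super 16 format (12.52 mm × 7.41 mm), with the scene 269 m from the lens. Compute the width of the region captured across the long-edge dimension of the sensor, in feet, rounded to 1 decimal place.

321.2 ft

dₒ: 269 m = 269000 mm.
Similar triangles through the lens centre give W/dₒ = w/dᵢ; with 1/f = 1/dₒ + 1/dᵢ this gives W = w·(dₒ − f)/f.
W = 12.52 mm × (269000 − 34.4) / 34.4 = 12.52 × 7818.7674 ≈ 97890.968 mm = 97890.968/304.8 ft = 321.165 ft.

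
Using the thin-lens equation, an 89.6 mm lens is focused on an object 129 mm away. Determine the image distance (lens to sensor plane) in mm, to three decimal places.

293.360 mm

1/dᵢ = 1/f − 1/dₒ = 1/89.6 − 1/129 = 0.0034088 mm⁻¹.
dᵢ = 1/0.0034088 ≈ 293.3604 mm.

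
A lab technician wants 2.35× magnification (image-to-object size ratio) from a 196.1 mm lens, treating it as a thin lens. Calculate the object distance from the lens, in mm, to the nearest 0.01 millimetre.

With m = dᵢ/dₒ and 1/f = 1/dₒ + 1/dᵢ, substituting dᵢ = m·dₒ gives 1/f = (1 + 1/m)/dₒ, hence dₒ = f·(1 + 1/m).
dₒ = 196.1 × (1 + 1/2.35) = 196.1 × 1.42553 ≈ 279.547 mm.

279.55 mm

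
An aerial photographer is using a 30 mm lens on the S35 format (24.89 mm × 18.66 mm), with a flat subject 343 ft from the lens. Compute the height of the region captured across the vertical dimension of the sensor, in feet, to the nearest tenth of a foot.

dₒ: 343 ft × 304.8 mm/ft = 104546.40 mm.
Similar triangles through the lens centre give W/dₒ = h/dᵢ; with 1/f = 1/dₒ + 1/dᵢ this gives W = h·(dₒ − f)/f.
W = 18.66 mm × (104546 − 30) / 30 = 18.66 × 3483.8799 ≈ 65009.199 mm = 65009.199/304.8 ft = 213.285 ft.

213.3 ft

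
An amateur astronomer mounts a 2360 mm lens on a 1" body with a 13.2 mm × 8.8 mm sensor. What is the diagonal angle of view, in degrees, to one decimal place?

0.4°

Sensor diagonal = √(13.2² + 8.8²) = √251.6800 ≈ 15.8644 mm.
Angle of view α = 2·arctan(d/2f) with d = 15.8644 mm and f = 2360 mm.
d/2f = 0.00336; arctan(0.00336) ≈ 0.1926°, so α ≈ 0.3852°.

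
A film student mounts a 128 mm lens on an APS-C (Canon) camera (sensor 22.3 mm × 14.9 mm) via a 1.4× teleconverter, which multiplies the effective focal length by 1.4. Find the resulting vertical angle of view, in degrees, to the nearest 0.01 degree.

4.76°

Effective focal length f = 128 × 1.4 = 179.2 mm.
α = 2·arctan(14.9 / (2 × 179.2)) = 2·arctan(0.04157) ≈ 4.7612°.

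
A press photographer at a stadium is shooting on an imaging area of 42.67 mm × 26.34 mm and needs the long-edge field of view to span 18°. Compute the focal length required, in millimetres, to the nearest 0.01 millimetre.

134.70 mm

From α = 2·arctan(w/2f) we get f = w / (2·tan(α/2)).
With w = 42.67 mm and α/2 = 9°, tan(α/2) ≈ 0.15838, so f ≈ 42.67 / 0.31677 ≈ 134.7039 mm.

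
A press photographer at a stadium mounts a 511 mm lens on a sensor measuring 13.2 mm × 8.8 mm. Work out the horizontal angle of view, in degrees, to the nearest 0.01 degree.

1.48°

Angle of view α = 2·arctan(w/2f) with w = 13.2 mm and f = 511 mm.
w/2f = 0.01292; arctan(0.01292) ≈ 0.7400°, so α ≈ 1.4800°.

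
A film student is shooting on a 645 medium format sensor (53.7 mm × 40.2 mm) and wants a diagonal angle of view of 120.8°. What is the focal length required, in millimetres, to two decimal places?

19.05 mm

Sensor diagonal = √(53.7² + 40.2²) = √4499.7300 ≈ 67.0800 mm.
From α = 2·arctan(d/2f) we get f = d / (2·tan(α/2)).
With d = 67.0800 mm and α/2 = 60.4°, tan(α/2) ≈ 1.76032, so f ≈ 67.0800 / 3.52064 ≈ 19.0534 mm.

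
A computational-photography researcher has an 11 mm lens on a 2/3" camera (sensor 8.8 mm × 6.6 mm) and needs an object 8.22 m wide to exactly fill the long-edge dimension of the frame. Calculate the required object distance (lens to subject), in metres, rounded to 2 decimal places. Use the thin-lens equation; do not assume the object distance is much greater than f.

10.29 m

W: 8.22 m = 8220 mm.
Magnification m = w/W = dᵢ/dₒ; combined with 1/f = 1/dₒ + 1/dᵢ this gives dₒ = f·(1 + W/w).
dₒ = 11 mm × (1 + 8220/8.8) = 11 × 935.0909 ≈ 10286.000 mm = 10.286 m.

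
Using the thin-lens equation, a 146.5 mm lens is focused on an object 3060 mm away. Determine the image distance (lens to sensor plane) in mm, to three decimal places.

1/dᵢ = 1/f − 1/dₒ = 1/146.5 − 1/3060 = 0.0064991 mm⁻¹.
dᵢ = 1/0.0064991 ≈ 153.8665 mm.

153.866 mm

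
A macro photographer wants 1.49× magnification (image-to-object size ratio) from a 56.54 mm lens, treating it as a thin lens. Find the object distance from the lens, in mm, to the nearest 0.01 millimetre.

With m = dᵢ/dₒ and 1/f = 1/dₒ + 1/dᵢ, substituting dᵢ = m·dₒ gives 1/f = (1 + 1/m)/dₒ, hence dₒ = f·(1 + 1/m).
dₒ = 56.54 × (1 + 1/1.49) = 56.54 × 1.67114 ≈ 94.486 mm.

94.49 mm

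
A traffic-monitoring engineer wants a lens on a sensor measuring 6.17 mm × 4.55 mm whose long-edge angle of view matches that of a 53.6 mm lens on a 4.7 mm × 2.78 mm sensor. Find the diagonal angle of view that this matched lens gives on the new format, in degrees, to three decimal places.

6.236°

Equal long-edge AOV ⇒ f₂ = f₁ · 6.17/4.7 = 53.6 × 1.31277 ≈ 70.3643 mm.
Sensor diagonal = √(6.17² + 4.55²) = √58.7714 ≈ 7.6663 mm.
Diagonal AOV on the new format = 2·arctan(7.6663 / (2 × 70.3643)) = 2·arctan(0.05448) ≈ 6.2363°.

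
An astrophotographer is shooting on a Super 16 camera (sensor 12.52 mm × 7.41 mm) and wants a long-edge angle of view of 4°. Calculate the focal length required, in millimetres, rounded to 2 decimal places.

From α = 2·arctan(w/2f) we get f = w / (2·tan(α/2)).
With w = 12.52 mm and α/2 = 2°, tan(α/2) ≈ 0.03492, so f ≈ 12.52 / 0.06984 ≈ 179.2629 mm.

179.26 mm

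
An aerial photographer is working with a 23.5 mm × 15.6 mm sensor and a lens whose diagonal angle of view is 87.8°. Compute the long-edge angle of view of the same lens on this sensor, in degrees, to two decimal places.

77.44°

Sensor diagonal = √(23.5² + 15.6²) = √795.6100 ≈ 28.2066 mm.
From the diagonal AOV: f = 28.2066 / (2·tan(43.9°)) = 28.2066 / 1.92464 ≈ 14.6555 mm.
Long-edge AOV = 2·arctan(23.5 / (2 × 14.6555)) = 2·arctan(0.80175) ≈ 77.4417°.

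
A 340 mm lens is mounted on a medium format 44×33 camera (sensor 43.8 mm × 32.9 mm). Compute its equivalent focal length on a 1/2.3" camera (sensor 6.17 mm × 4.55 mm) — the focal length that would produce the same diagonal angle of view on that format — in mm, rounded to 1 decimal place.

47.6 mm

Sensor diagonal = √(43.8² + 32.9²) = √3000.8500 ≈ 54.7800 mm.
Sensor diagonal = √(6.17² + 4.55²) = √58.7714 ≈ 7.6663 mm.
Equal angle of view means equal diagonal/f ratio, so f₂ = f₁ · (diagonal₂/diagonal₁) = 340 × 7.6663/54.7800.
f₂ = 340 × 0.13995 ≈ 47.582 mm.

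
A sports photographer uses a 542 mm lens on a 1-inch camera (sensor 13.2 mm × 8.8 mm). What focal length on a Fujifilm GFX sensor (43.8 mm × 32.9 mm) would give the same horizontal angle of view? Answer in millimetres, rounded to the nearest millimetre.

Equal angle of view means equal width/f ratio, so f₂ = f₁ · (width₂/width₁) = 542 × 43.8/13.2.
f₂ = 542 × 3.31818 ≈ 1798.455 mm.

1798 mm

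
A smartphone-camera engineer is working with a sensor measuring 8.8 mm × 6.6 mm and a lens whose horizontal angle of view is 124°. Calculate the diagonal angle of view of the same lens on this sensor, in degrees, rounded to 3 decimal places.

From the horizontal AOV: f = 8.8 / (2·tan(62°)) = 8.8 / 3.76145 ≈ 2.3395 mm.
Sensor diagonal = √(8.8² + 6.6²) = √121.0000 ≈ 11.0000 mm.
Diagonal AOV = 2·arctan(11.0000 / (2 × 2.3395)) = 2·arctan(2.35091) ≈ 133.9133°.

133.913°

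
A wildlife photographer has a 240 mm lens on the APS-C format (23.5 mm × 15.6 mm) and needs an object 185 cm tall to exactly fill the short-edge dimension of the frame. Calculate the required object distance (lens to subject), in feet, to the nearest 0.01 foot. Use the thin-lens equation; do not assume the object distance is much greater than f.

94.17 ft

W: 185 cm = 1850 mm.
Magnification m = h/W = dᵢ/dₒ; combined with 1/f = 1/dₒ + 1/dᵢ this gives dₒ = f·(1 + W/h).
dₒ = 240 mm × (1 + 1850/15.6) = 240 × 119.5897 ≈ 28701.538 mm = 28701.538/304.8 ft = 94.1652 ft.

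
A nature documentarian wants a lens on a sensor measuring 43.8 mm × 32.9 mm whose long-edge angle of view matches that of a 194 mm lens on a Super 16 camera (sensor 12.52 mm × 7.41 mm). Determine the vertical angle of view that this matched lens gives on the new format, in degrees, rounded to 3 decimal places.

2.777°

Equal long-edge AOV ⇒ f₂ = f₁ · 43.8/12.52 = 194 × 3.49840 ≈ 678.6901 mm.
Vertical AOV on the new format = 2·arctan(32.9 / (2 × 678.6901)) = 2·arctan(0.02424) ≈ 2.7769°.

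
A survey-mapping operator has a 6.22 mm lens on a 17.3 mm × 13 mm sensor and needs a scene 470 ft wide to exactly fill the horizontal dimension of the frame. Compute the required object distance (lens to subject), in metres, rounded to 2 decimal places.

51.51 m

W: 470 ft × 304.8 mm/ft = 143256.00 mm.
Magnification m = w/W = dᵢ/dₒ; combined with 1/f = 1/dₒ + 1/dᵢ this gives dₒ = f·(1 + W/w).
dₒ = 6.22 mm × (1 + 143256/17.3) = 6.22 × 8281.6934 ≈ 51512.133 mm = 51.5121 m.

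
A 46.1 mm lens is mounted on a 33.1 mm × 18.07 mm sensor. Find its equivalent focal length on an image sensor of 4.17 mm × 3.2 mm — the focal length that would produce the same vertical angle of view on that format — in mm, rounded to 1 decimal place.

Equal angle of view means equal height/f ratio, so f₂ = f₁ · (height₂/height₁) = 46.1 × 3.2/18.07.
f₂ = 46.1 × 0.17709 ≈ 8.164 mm.

8.2 mm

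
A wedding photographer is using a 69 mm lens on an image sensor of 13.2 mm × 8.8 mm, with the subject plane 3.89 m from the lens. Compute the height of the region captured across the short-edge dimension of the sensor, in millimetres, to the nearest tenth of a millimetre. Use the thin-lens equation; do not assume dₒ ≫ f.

487.3 mm

dₒ: 3.89 m = 3890 mm.
Similar triangles through the lens centre give W/dₒ = h/dᵢ; with 1/f = 1/dₒ + 1/dᵢ this gives W = h·(dₒ − f)/f.
W = 8.8 mm × (3890 − 69) / 69 = 8.8 × 55.3768 ≈ 487.316 mm.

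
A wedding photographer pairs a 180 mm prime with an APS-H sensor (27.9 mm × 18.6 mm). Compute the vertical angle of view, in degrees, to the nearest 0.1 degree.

Angle of view α = 2·arctan(h/2f) with h = 18.6 mm and f = 180 mm.
h/2f = 0.05167; arctan(0.05167) ≈ 2.9577°, so α ≈ 5.9153°.

5.9°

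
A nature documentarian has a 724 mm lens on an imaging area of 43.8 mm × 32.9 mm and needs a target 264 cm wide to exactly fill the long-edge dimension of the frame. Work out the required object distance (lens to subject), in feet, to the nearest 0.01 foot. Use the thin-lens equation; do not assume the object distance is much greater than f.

145.55 ft

W: 264 cm = 2640 mm.
Magnification m = w/W = dᵢ/dₒ; combined with 1/f = 1/dₒ + 1/dᵢ this gives dₒ = f·(1 + W/w).
dₒ = 724 mm × (1 + 2640/43.8) = 724 × 61.2740 ≈ 44362.356 mm = 44362.356/304.8 ft = 145.546 ft.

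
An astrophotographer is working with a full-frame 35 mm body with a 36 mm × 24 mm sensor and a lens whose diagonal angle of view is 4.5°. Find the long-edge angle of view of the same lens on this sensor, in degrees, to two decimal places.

3.74°

Sensor diagonal = √(36² + 24²) = √1872.0000 ≈ 43.2666 mm.
From the diagonal AOV: f = 43.2666 / (2·tan(2.25°)) = 43.2666 / 0.07858 ≈ 550.6044 mm.
Long-edge AOV = 2·arctan(36 / (2 × 550.6044)) = 2·arctan(0.03269) ≈ 3.7448°.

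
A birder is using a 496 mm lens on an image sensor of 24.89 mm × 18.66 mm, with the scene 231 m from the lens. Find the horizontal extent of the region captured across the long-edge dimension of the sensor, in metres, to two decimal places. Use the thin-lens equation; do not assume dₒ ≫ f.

dₒ: 231 m = 231000 mm.
Similar triangles through the lens centre give W/dₒ = w/dᵢ; with 1/f = 1/dₒ + 1/dᵢ this gives W = w·(dₒ − f)/f.
W = 24.89 mm × (231000 − 496) / 496 = 24.89 × 464.7258 ≈ 11567.025 mm = 11.567 m.

11.57 m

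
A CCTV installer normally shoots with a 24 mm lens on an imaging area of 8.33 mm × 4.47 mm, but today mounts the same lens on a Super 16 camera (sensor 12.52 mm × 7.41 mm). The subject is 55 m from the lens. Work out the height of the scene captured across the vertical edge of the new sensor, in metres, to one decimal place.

17.0 m

The focal length stays 24 mm; the relevant sensor dimension is now h = 7.41 mm. Object distance dₒ = 55 m = 55000 mm.
Thin-lens field height W = h·(dₒ − f)/f = 7.41 × (55000 − 24)/24 ≈ 16973.840 mm = 16.9738 m.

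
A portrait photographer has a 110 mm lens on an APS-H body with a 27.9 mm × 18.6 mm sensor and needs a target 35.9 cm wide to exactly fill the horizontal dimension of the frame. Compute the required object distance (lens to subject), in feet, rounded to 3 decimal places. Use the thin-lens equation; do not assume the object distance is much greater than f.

W: 35.9 cm = 359 mm.
Magnification m = w/W = dᵢ/dₒ; combined with 1/f = 1/dₒ + 1/dᵢ this gives dₒ = f·(1 + W/w).
dₒ = 110 mm × (1 + 359/27.9) = 110 × 13.8674 ≈ 1525.412 mm = 1525.412/304.8 ft = 5.00463 ft.

5.005 ft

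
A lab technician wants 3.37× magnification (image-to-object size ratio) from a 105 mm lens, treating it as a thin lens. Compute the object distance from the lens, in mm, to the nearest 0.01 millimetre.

136.16 mm

With m = dᵢ/dₒ and 1/f = 1/dₒ + 1/dᵢ, substituting dᵢ = m·dₒ gives 1/f = (1 + 1/m)/dₒ, hence dₒ = f·(1 + 1/m).
dₒ = 105 × (1 + 1/3.37) = 105 × 1.29674 ≈ 136.157 mm.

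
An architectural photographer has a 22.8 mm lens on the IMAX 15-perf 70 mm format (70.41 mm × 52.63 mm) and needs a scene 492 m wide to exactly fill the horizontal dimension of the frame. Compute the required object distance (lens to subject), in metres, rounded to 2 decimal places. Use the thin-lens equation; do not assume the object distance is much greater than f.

W: 492 m = 492000 mm.
Magnification m = w/W = dᵢ/dₒ; combined with 1/f = 1/dₒ + 1/dᵢ this gives dₒ = f·(1 + W/w).
dₒ = 22.8 mm × (1 + 492000/70.41) = 22.8 × 6988.6438 ≈ 159341.079 mm = 159.341 m.

159.34 m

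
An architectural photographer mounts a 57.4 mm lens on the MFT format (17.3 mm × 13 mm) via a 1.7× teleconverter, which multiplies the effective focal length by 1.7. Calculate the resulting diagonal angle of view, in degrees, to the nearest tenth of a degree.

12.7°

Effective focal length f = 57.4 × 1.7 = 97.58 mm.
Sensor diagonal = √(17.3² + 13²) = √468.2900 ≈ 21.6400 mm.
α = 2·arctan(21.640 / (2 × 97.58)) = 2·arctan(0.11088) ≈ 12.6546°.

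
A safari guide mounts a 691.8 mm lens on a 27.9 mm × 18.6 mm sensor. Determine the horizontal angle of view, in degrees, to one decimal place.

2.3°

Angle of view α = 2·arctan(w/2f) with w = 27.9 mm and f = 691.8 mm.
w/2f = 0.02016; arctan(0.02016) ≈ 1.1552°, so α ≈ 2.3104°.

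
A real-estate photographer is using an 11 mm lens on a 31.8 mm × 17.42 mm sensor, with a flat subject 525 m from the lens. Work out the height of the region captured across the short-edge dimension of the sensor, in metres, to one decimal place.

dₒ: 525 m = 525000 mm.
Similar triangles through the lens centre give W/dₒ = h/dᵢ; with 1/f = 1/dₒ + 1/dᵢ this gives W = h·(dₒ − f)/f.
W = 17.42 mm × (525000 − 11) / 11 = 17.42 × 47726.2727 ≈ 831391.671 mm = 831.392 m.

831.4 m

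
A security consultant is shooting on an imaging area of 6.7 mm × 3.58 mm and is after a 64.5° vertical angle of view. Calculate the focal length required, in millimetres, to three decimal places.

From α = 2·arctan(h/2f) we get f = h / (2·tan(α/2)).
With h = 3.58 mm and α/2 = 32.25°, tan(α/2) ≈ 0.63095, so f ≈ 3.58 / 1.26191 ≈ 2.8370 mm.

2.837 mm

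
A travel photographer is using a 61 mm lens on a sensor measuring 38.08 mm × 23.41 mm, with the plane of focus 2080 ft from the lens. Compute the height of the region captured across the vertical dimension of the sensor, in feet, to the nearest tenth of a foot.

798.2 ft

dₒ: 2080 ft × 304.8 mm/ft = 633983.98 mm.
Similar triangles through the lens centre give W/dₒ = h/dᵢ; with 1/f = 1/dₒ + 1/dᵢ this gives W = h·(dₒ − f)/f.
W = 23.41 mm × (633984 − 61) / 61 = 23.41 × 10392.1800 ≈ 243280.934 mm = 243280.934/304.8 ft = 798.166 ft.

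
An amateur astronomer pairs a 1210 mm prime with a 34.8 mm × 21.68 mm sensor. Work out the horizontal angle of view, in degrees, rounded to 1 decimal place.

Angle of view α = 2·arctan(w/2f) with w = 34.8 mm and f = 1210 mm.
w/2f = 0.01438; arctan(0.01438) ≈ 0.8239°, so α ≈ 1.6477°.

1.6°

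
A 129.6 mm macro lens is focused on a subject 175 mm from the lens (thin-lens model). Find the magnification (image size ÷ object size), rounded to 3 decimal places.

Thin lens: 1/f = 1/dₒ + 1/dᵢ → 1/dᵢ = 1/129.6 − 1/175 = 0.0020018 mm⁻¹, so dᵢ ≈ 499.5595 mm.
Magnification m = dᵢ/dₒ = 499.5595/175 ≈ 2.85463.

2.855×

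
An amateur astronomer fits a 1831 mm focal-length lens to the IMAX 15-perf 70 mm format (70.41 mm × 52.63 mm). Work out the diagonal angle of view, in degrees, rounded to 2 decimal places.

Sensor diagonal = √(70.41² + 52.63²) = √7727.4850 ≈ 87.9061 mm.
Angle of view α = 2·arctan(d/2f) with d = 87.9061 mm and f = 1831 mm.
d/2f = 0.02400; arctan(0.02400) ≈ 1.3751°, so α ≈ 2.7502°.

2.75°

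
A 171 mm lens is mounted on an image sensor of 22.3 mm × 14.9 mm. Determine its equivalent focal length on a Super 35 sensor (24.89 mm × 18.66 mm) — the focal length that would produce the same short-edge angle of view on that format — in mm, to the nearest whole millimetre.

Equal angle of view means equal height/f ratio, so f₂ = f₁ · (height₂/height₁) = 171 × 18.66/14.9.
f₂ = 171 × 1.25235 ≈ 214.152 mm.

214 mm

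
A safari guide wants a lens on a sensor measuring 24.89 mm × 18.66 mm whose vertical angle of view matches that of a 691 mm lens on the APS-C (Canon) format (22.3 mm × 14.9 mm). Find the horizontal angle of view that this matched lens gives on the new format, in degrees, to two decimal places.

1.65°

Equal vertical AOV ⇒ f₂ = f₁ · 18.66/14.9 = 691 × 1.25235 ≈ 865.3732 mm.
Horizontal AOV on the new format = 2·arctan(24.89 / (2 × 865.3732)) = 2·arctan(0.01438) ≈ 1.6478°.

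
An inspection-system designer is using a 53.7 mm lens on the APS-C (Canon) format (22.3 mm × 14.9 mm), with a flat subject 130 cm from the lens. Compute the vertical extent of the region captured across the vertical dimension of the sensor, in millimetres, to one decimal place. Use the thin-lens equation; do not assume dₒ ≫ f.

345.8 mm

dₒ: 130 cm = 1300 mm.
Similar triangles through the lens centre give W/dₒ = h/dᵢ; with 1/f = 1/dₒ + 1/dᵢ this gives W = h·(dₒ − f)/f.
W = 14.9 mm × (1300 − 53.7) / 53.7 = 14.9 × 23.2086 ≈ 345.808 mm.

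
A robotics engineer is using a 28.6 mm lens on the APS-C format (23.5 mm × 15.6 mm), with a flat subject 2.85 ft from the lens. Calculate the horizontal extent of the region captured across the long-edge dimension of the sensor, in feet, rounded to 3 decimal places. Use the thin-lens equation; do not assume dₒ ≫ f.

dₒ: 2.85 ft × 304.8 mm/ft = 868.68 mm.
Similar triangles through the lens centre give W/dₒ = w/dᵢ; with 1/f = 1/dₒ + 1/dᵢ this gives W = w·(dₒ − f)/f.
W = 23.5 mm × (868.68 − 28.6) / 28.6 = 23.5 × 29.3734 ≈ 690.276 mm = 690.276/304.8 ft = 2.26468 ft.

2.265 ft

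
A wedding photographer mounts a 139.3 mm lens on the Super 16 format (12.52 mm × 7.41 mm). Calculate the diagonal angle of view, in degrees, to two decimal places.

5.98°

Sensor diagonal = √(12.52² + 7.41²) = √211.6585 ≈ 14.5485 mm.
Angle of view α = 2·arctan(d/2f) with d = 14.5485 mm and f = 139.3 mm.
d/2f = 0.05222; arctan(0.05222) ≈ 2.9893°, so α ≈ 5.9785°.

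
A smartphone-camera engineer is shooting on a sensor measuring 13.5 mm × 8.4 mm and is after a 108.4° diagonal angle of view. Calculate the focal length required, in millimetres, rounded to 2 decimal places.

5.73 mm

Sensor diagonal = √(13.5² + 8.4²) = √252.8100 ≈ 15.9000 mm.
From α = 2·arctan(d/2f) we get f = d / (2·tan(α/2)).
With d = 15.9000 mm and α/2 = 54.2°, tan(α/2) ≈ 1.38653, so f ≈ 15.9000 / 2.77307 ≈ 5.7337 mm.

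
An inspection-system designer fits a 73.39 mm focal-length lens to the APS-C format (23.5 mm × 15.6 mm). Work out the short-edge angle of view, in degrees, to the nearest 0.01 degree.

12.13°

Angle of view α = 2·arctan(h/2f) with h = 15.6 mm and f = 73.39 mm.
h/2f = 0.10628; arctan(0.10628) ≈ 6.0667°, so α ≈ 12.1334°.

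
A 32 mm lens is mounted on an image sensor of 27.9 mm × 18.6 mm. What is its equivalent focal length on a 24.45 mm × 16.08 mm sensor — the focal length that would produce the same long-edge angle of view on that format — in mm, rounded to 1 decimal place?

28.0 mm

Equal angle of view means equal width/f ratio, so f₂ = f₁ · (width₂/width₁) = 32 × 24.45/27.9.
f₂ = 32 × 0.87634 ≈ 28.043 mm.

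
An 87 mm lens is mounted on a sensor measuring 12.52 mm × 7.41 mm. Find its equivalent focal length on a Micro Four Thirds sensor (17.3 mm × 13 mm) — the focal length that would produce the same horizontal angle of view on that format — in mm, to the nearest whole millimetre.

120 mm

Equal angle of view means equal width/f ratio, so f₂ = f₁ · (width₂/width₁) = 87 × 17.3/12.52.
f₂ = 87 × 1.38179 ≈ 120.216 mm.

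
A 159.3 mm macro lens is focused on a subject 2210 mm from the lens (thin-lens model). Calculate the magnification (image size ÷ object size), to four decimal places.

Thin lens: 1/f = 1/dₒ + 1/dᵢ → 1/dᵢ = 1/159.3 − 1/2210 = 0.0058250 mm⁻¹, so dᵢ ≈ 171.6746 mm.
Magnification m = dᵢ/dₒ = 171.6746/2210 ≈ 0.07768.

0.0777×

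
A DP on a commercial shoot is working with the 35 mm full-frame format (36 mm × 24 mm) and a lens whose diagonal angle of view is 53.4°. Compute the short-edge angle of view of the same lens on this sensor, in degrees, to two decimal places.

31.18°

Sensor diagonal = √(36² + 24²) = √1872.0000 ≈ 43.2666 mm.
From the diagonal AOV: f = 43.2666 / (2·tan(26.7°)) = 43.2666 / 1.00590 ≈ 43.0130 mm.
Short-edge AOV = 2·arctan(24 / (2 × 43.0130)) = 2·arctan(0.27899) ≈ 31.1766°.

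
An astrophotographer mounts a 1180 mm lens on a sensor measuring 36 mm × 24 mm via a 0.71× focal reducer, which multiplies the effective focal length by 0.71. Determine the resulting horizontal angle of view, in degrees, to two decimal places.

2.46°

Effective focal length f = 1180 × 0.71 = 837.8 mm.
α = 2·arctan(36 / (2 × 837.8)) = 2·arctan(0.02148) ≈ 2.4616°.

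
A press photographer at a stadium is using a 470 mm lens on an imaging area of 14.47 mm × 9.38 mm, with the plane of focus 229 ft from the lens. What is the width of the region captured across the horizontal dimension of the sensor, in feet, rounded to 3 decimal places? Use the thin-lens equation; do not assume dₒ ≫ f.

dₒ: 229 ft × 304.8 mm/ft = 69799.20 mm.
Similar triangles through the lens centre give W/dₒ = w/dᵢ; with 1/f = 1/dₒ + 1/dᵢ this gives W = w·(dₒ − f)/f.
W = 14.47 mm × (69799.2 − 470) / 470 = 14.47 × 147.5089 ≈ 2134.454 mm = 2134.454/304.8 ft = 7.0028 ft.

7.003 ft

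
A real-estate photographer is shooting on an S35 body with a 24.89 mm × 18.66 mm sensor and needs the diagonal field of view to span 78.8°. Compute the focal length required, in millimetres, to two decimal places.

Sensor diagonal = √(24.89² + 18.66²) = √967.7077 ≈ 31.1080 mm.
From α = 2·arctan(d/2f) we get f = d / (2·tan(α/2)).
With d = 31.1080 mm and α/2 = 39.4°, tan(α/2) ≈ 0.82141, so f ≈ 31.1080 / 1.64282 ≈ 18.9357 mm.

18.94 mm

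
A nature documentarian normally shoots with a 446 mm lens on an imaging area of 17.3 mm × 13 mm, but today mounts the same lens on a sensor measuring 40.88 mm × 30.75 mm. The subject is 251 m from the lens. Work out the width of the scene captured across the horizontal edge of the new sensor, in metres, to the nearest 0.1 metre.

23.0 m

The focal length stays 446 mm; the relevant sensor dimension is now w = 40.88 mm. Object distance dₒ = 251 m = 251000 mm.
Thin-lens field width W = w·(dₒ − f)/f = 40.88 × (251000 − 446)/446 ≈ 22965.577 mm = 22.9656 m.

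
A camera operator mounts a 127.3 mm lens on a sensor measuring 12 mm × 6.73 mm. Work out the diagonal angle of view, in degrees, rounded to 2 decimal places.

Sensor diagonal = √(12² + 6.73²) = √189.2929 ≈ 13.7584 mm.
Angle of view α = 2·arctan(d/2f) with d = 13.7584 mm and f = 127.3 mm.
d/2f = 0.05404; arctan(0.05404) ≈ 3.0932°, so α ≈ 6.1864°.

6.19°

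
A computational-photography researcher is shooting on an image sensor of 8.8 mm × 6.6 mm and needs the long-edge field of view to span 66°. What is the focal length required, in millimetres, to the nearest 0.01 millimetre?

From α = 2·arctan(w/2f) we get f = w / (2·tan(α/2)).
With w = 8.8 mm and α/2 = 33°, tan(α/2) ≈ 0.64941, so f ≈ 8.8 / 1.29882 ≈ 6.7754 mm.

6.78 mm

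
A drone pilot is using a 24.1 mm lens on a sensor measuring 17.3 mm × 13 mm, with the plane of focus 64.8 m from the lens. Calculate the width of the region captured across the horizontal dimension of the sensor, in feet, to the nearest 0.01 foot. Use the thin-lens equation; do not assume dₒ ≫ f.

152.56 ft

dₒ: 64.8 m = 64800 mm.
Similar triangles through the lens centre give W/dₒ = w/dᵢ; with 1/f = 1/dₒ + 1/dᵢ this gives W = w·(dₒ − f)/f.
W = 17.3 mm × (64800 − 24.1) / 24.1 = 17.3 × 2687.7967 ≈ 46498.883 mm = 46498.883/304.8 ft = 152.555 ft.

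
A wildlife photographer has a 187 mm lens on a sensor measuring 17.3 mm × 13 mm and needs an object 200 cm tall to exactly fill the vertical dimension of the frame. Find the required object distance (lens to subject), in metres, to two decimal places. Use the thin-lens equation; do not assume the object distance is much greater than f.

W: 200 cm = 2000 mm.
Magnification m = h/W = dᵢ/dₒ; combined with 1/f = 1/dₒ + 1/dᵢ this gives dₒ = f·(1 + W/h).
dₒ = 187 mm × (1 + 2000/13) = 187 × 154.8462 ≈ 28956.231 mm = 28.9562 m.

28.96 m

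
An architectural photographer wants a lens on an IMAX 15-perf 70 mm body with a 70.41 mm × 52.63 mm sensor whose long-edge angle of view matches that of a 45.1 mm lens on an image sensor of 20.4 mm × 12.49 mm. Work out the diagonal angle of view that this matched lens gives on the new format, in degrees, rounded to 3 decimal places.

31.535°

Equal long-edge AOV ⇒ f₂ = f₁ · 70.41/20.4 = 45.1 × 3.45147 ≈ 155.6613 mm.
Sensor diagonal = √(70.41² + 52.63²) = √7727.4850 ≈ 87.9061 mm.
Diagonal AOV on the new format = 2·arctan(87.9061 / (2 × 155.6613)) = 2·arctan(0.28236) ≈ 31.5355°.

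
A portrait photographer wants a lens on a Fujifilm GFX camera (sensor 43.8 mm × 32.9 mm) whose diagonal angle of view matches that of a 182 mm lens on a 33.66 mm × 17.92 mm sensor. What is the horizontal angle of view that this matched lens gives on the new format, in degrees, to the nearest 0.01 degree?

9.58°

Sensor diagonal = √(33.66² + 17.92²) = √1454.1220 ≈ 38.1330 mm.
Sensor diagonal = √(43.8² + 32.9²) = √3000.8500 ≈ 54.7800 mm.
Equal diagonal AOV ⇒ f₂ = f₁ · 54.7800/38.1330 = 182 × 1.43655 ≈ 261.4527 mm.
Horizontal AOV on the new format = 2·arctan(43.8 / (2 × 261.4527)) = 2·arctan(0.08376) ≈ 9.5762°.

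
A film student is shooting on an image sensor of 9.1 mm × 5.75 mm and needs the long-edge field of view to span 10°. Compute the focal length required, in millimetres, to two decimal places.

From α = 2·arctan(w/2f) we get f = w / (2·tan(α/2)).
With w = 9.1 mm and α/2 = 5°, tan(α/2) ≈ 0.08749, so f ≈ 9.1 / 0.17498 ≈ 52.0067 mm.

52.01 mm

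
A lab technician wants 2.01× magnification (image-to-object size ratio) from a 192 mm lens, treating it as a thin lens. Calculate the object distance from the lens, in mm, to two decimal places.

287.52 mm

With m = dᵢ/dₒ and 1/f = 1/dₒ + 1/dᵢ, substituting dᵢ = m·dₒ gives 1/f = (1 + 1/m)/dₒ, hence dₒ = f·(1 + 1/m).
dₒ = 192 × (1 + 1/2.01) = 192 × 1.49751 ≈ 287.522 mm.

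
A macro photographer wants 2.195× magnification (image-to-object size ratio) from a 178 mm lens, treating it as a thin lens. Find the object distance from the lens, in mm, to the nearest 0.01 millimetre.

259.09 mm

With m = dᵢ/dₒ and 1/f = 1/dₒ + 1/dᵢ, substituting dᵢ = m·dₒ gives 1/f = (1 + 1/m)/dₒ, hence dₒ = f·(1 + 1/m).
dₒ = 178 × (1 + 1/2.195) = 178 × 1.45558 ≈ 259.093 mm.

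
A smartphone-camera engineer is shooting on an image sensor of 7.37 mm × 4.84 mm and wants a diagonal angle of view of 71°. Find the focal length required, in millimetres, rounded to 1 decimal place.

6.2 mm

Sensor diagonal = √(7.37² + 4.84²) = √77.7425 ≈ 8.8172 mm.
From α = 2·arctan(d/2f) we get f = d / (2·tan(α/2)).
With d = 8.8172 mm and α/2 = 35.5°, tan(α/2) ≈ 0.71329, so f ≈ 8.8172 / 1.42659 ≈ 6.1806 mm.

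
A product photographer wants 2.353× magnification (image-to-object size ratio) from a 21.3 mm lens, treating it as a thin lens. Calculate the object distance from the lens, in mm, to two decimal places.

With m = dᵢ/dₒ and 1/f = 1/dₒ + 1/dᵢ, substituting dᵢ = m·dₒ gives 1/f = (1 + 1/m)/dₒ, hence dₒ = f·(1 + 1/m).
dₒ = 21.3 × (1 + 1/2.353) = 21.3 × 1.42499 ≈ 30.352 mm.

30.35 mm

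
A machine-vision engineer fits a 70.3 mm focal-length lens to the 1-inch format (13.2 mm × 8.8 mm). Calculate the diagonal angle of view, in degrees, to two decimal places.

12.88°

Sensor diagonal = √(13.2² + 8.8²) = √251.6800 ≈ 15.8644 mm.
Angle of view α = 2·arctan(d/2f) with d = 15.8644 mm and f = 70.3 mm.
d/2f = 0.11283; arctan(0.11283) ≈ 6.4377°, so α ≈ 12.8753°.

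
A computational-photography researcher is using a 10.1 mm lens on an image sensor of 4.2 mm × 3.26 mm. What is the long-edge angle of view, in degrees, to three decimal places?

Angle of view α = 2·arctan(w/2f) with w = 4.2 mm and f = 10.1 mm.
w/2f = 0.20792; arctan(0.20792) ≈ 11.7456°, so α ≈ 23.4913°.

23.491°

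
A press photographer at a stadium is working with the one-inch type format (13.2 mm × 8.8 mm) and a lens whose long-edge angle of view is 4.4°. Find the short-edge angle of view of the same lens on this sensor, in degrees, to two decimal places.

From the long-edge AOV: f = 13.2 / (2·tan(2.2°)) = 13.2 / 0.07683 ≈ 171.8029 mm.
Short-edge AOV = 2·arctan(8.8 / (2 × 171.8029)) = 2·arctan(0.02561) ≈ 2.9341°.

2.93°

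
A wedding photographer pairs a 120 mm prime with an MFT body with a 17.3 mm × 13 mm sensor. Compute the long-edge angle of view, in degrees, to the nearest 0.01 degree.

Angle of view α = 2·arctan(w/2f) with w = 17.3 mm and f = 120 mm.
w/2f = 0.07208; arctan(0.07208) ≈ 4.1229°, so α ≈ 8.2459°.

8.25°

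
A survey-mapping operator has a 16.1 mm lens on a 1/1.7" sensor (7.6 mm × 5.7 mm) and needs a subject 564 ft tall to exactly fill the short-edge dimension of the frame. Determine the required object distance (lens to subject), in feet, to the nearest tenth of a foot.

1593.1 ft

W: 564 ft × 304.8 mm/ft = 171907.19 mm.
Magnification m = h/W = dᵢ/dₒ; combined with 1/f = 1/dₒ + 1/dᵢ this gives dₒ = f·(1 + W/h).
dₒ = 16.1 mm × (1 + 171907/5.7) = 16.1 × 30160.1569 ≈ 485578.527 mm = 485578.527/304.8 ft = 1593.11 ft.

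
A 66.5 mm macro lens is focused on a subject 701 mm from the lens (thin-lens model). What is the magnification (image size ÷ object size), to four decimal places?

0.1048×

Thin lens: 1/f = 1/dₒ + 1/dᵢ → 1/dᵢ = 1/66.5 − 1/701 = 0.0136111 mm⁻¹, so dᵢ ≈ 73.4697 mm.
Magnification m = dᵢ/dₒ = 73.4697/701 ≈ 0.10481.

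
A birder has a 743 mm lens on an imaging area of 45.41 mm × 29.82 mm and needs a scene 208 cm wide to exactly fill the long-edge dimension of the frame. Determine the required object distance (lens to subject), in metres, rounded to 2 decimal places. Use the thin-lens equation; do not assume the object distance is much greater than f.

34.78 m

W: 208 cm = 2080 mm.
Magnification m = w/W = dᵢ/dₒ; combined with 1/f = 1/dₒ + 1/dᵢ this gives dₒ = f·(1 + W/w).
dₒ = 743 mm × (1 + 2080/45.41) = 743 × 46.8049 ≈ 34776.032 mm = 34.776 m.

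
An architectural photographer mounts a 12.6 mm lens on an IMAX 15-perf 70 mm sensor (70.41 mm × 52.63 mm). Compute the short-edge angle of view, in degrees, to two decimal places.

128.83°

Angle of view α = 2·arctan(h/2f) with h = 52.63 mm and f = 12.6 mm.
h/2f = 2.08849; arctan(2.08849) ≈ 64.4142°, so α ≈ 128.8285°.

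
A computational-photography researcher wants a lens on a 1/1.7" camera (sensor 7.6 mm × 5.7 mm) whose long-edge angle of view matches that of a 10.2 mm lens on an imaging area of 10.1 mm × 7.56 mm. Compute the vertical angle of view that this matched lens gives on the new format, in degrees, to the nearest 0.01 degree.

40.74°

Equal long-edge AOV ⇒ f₂ = f₁ · 7.6/10.1 = 10.2 × 0.75248 ≈ 7.6752 mm.
Vertical AOV on the new format = 2·arctan(5.7 / (2 × 7.6752)) = 2·arctan(0.37132) ≈ 40.7423°.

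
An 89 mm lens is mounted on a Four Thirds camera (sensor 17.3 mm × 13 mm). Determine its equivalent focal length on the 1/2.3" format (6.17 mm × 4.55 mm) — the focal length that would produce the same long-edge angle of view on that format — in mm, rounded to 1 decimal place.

Equal angle of view means equal width/f ratio, so f₂ = f₁ · (width₂/width₁) = 89 × 6.17/17.3.
f₂ = 89 × 0.35665 ≈ 31.742 mm.

31.7 mm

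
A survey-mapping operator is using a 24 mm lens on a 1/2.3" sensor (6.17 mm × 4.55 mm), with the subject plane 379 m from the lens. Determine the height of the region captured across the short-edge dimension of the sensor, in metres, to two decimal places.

71.85 m

dₒ: 379 m = 379000 mm.
Similar triangles through the lens centre give W/dₒ = h/dᵢ; with 1/f = 1/dₒ + 1/dᵢ this gives W = h·(dₒ − f)/f.
W = 4.55 mm × (379000 − 24) / 24 = 4.55 × 15790.6667 ≈ 71847.533 mm = 71.8475 m.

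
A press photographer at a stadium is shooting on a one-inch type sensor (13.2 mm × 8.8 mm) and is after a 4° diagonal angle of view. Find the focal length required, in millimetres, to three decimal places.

Sensor diagonal = √(13.2² + 8.8²) = √251.6800 ≈ 15.8644 mm.
From α = 2·arctan(d/2f) we get f = d / (2·tan(α/2)).
With d = 15.8644 mm and α/2 = 2°, tan(α/2) ≈ 0.03492, so f ≈ 15.8644 / 0.06984 ≈ 227.1489 mm.

227.149 mm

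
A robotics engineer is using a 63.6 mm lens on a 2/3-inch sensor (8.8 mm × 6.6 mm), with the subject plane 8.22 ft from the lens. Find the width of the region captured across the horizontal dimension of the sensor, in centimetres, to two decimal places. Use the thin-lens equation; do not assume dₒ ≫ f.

dₒ: 8.22 ft × 304.8 mm/ft = 2505.46 mm.
Similar triangles through the lens centre give W/dₒ = w/dᵢ; with 1/f = 1/dₒ + 1/dᵢ this gives W = w·(dₒ − f)/f.
W = 8.8 mm × (2505.46 − 63.6) / 63.6 = 8.8 × 38.3940 ≈ 337.867 mm = 33.7867 cm.

33.79 cm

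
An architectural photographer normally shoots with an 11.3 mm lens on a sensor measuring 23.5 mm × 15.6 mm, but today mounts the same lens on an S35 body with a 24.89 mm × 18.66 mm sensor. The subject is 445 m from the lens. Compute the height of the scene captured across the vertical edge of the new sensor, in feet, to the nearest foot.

2411 ft

The focal length stays 11.3 mm; the relevant sensor dimension is now h = 18.66 mm. Object distance dₒ = 445 m = 445000 mm.
Thin-lens field height W = h·(dₒ − f)/f = 18.66 × (445000 − 11.3)/11.3 ≈ 734822.048 mm = 734822.048/304.8 ft = 2410.83 ft.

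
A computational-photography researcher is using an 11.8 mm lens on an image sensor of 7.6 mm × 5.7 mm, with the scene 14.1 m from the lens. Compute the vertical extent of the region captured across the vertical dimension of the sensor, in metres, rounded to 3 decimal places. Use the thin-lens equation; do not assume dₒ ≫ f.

6.805 m

dₒ: 14.1 m = 14100 mm.
Similar triangles through the lens centre give W/dₒ = h/dᵢ; with 1/f = 1/dₒ + 1/dᵢ this gives W = h·(dₒ − f)/f.
W = 5.7 mm × (14100 − 11.8) / 11.8 = 5.7 × 1193.9153 ≈ 6805.317 mm = 6.80532 m.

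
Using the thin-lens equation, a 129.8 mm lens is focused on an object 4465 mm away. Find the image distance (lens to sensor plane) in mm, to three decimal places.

133.686 mm

1/dᵢ = 1/f − 1/dₒ = 1/129.8 − 1/4465 = 0.0074802 mm⁻¹.
dᵢ = 1/0.0074802 ≈ 133.6863 mm.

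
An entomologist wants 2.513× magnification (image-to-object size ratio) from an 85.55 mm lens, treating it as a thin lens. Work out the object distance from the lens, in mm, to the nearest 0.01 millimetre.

119.59 mm

With m = dᵢ/dₒ and 1/f = 1/dₒ + 1/dᵢ, substituting dᵢ = m·dₒ gives 1/f = (1 + 1/m)/dₒ, hence dₒ = f·(1 + 1/m).
dₒ = 85.55 × (1 + 1/2.513) = 85.55 × 1.39793 ≈ 119.593 mm.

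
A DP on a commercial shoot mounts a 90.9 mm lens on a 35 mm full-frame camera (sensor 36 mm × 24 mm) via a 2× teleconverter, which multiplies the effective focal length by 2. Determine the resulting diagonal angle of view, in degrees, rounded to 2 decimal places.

Effective focal length f = 90.9 × 2 = 181.8 mm.
Sensor diagonal = √(36² + 24²) = √1872.0000 ≈ 43.2666 mm.
α = 2·arctan(43.267 / (2 × 181.8)) = 2·arctan(0.11900) ≈ 13.5720°.

13.57°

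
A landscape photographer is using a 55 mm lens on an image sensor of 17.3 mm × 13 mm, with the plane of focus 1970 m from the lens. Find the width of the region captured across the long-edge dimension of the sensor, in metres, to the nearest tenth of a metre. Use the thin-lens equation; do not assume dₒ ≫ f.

619.6 m

dₒ: 1970 m = 1.97e+06 mm.
Similar triangles through the lens centre give W/dₒ = w/dᵢ; with 1/f = 1/dₒ + 1/dᵢ this gives W = w·(dₒ − f)/f.
W = 17.3 mm × (1.97e+06 − 55) / 55 = 17.3 × 35817.1818 ≈ 619637.245 mm = 619.637 m.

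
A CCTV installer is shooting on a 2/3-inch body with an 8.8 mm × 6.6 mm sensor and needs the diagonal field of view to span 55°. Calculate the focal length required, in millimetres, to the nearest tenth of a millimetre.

10.6 mm

Sensor diagonal = √(8.8² + 6.6²) = √121.0000 ≈ 11.0000 mm.
From α = 2·arctan(d/2f) we get f = d / (2·tan(α/2)).
With d = 11.0000 mm and α/2 = 27.5°, tan(α/2) ≈ 0.52057, so f ≈ 11.0000 / 1.04113 ≈ 10.5654 mm.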